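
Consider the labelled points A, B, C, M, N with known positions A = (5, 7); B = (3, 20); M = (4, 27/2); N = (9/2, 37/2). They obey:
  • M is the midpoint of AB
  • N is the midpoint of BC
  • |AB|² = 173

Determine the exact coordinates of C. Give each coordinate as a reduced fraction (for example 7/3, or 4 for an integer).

1. C_x = 6  [C = 2·N−B = 2·(9/2, 37/2)−(3, 20)]
2. C_y = 17  [C = 2·N−B = 2·(9/2, 37/2)−(3, 20)]
   so C = (6, 17)

C = (6, 17)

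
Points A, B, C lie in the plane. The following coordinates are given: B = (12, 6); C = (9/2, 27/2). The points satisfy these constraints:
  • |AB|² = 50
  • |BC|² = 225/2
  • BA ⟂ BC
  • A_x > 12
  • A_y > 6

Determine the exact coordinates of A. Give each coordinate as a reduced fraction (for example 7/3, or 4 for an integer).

1. A_x = 17  [[BA ⟂ BC ⇒ -15/2x+15/2y+45=0] ∩ [|A−(12, 6)|²=50]]
2. A_y = 11  [[BA ⟂ BC ⇒ -15/2x+15/2y+45=0] ∩ [|A−(12, 6)|²=50]]
   so A = (17, 11)

A = (17, 11)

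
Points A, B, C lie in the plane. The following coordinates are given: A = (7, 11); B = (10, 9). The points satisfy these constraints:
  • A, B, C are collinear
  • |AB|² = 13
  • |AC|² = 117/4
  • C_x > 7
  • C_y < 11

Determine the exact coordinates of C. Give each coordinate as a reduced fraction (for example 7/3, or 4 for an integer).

C = (23/2, 8)

1. C_x = 23/2  [[A, B, C are collinear ⇒ 2x+3y-47=0] ∩ [|C−(7, 11)|²=117/4]]
2. C_y = 8  [[A, B, C are collinear ⇒ 2x+3y-47=0] ∩ [|C−(7, 11)|²=117/4]]
   so C = (23/2, 8)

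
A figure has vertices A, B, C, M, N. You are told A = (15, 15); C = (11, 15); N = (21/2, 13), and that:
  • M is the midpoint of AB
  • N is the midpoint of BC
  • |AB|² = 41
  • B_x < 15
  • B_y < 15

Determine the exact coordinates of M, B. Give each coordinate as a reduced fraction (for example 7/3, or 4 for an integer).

M = (25/2, 13)
B = (10, 11)

1. B_x = 10  [B = 2·N−C = 2·(21/2, 13)−(11, 15)]
2. B_y = 11  [B = 2·N−C = 2·(21/2, 13)−(11, 15)]
   so B = (10, 11)
3. M_x = 25/2  [2·M = A+B = (15, 15)+(10, 11)]
4. M_y = 13  [2·M = A+B = (15, 15)+(10, 11)]
   so M = (25/2, 13)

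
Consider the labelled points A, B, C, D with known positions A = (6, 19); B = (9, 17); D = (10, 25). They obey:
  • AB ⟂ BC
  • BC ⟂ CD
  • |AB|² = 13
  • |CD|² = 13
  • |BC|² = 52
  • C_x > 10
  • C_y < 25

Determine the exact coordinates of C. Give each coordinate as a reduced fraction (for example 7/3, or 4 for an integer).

C = (13, 23)

1. C_x = 13  [[AB ⟂ BC ⇒ 3x-2y+7=0] ∩ [|C−(10, 25)|²=13]]
2. C_y = 23  [[AB ⟂ BC ⇒ 3x-2y+7=0] ∩ [|C−(10, 25)|²=13]]
   so C = (13, 23)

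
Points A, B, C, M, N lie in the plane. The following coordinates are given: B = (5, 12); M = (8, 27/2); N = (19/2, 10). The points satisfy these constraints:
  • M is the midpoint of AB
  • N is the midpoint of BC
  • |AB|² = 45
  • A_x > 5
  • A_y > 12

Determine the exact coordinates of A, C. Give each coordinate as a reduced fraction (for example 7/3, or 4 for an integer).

1. A_x = 11  [A = 2·M−B = 2·(8, 27/2)−(5, 12)]
2. A_y = 15  [A = 2·M−B = 2·(8, 27/2)−(5, 12)]
   so A = (11, 15)
3. C_x = 14  [C = 2·N−B = 2·(19/2, 10)−(5, 12)]
4. C_y = 8  [C = 2·N−B = 2·(19/2, 10)−(5, 12)]
   so C = (14, 8)

A = (11, 15)
C = (14, 8)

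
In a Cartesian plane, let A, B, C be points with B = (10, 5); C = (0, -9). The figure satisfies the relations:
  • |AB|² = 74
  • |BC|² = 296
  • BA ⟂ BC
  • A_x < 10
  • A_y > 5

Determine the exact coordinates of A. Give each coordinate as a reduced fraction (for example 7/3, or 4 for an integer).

1. A_x = 3  [[BA ⟂ BC ⇒ -10x-14y+170=0] ∩ [|A−(10, 5)|²=74]]
2. A_y = 10  [[BA ⟂ BC ⇒ -10x-14y+170=0] ∩ [|A−(10, 5)|²=74]]
   so A = (3, 10)

A = (3, 10)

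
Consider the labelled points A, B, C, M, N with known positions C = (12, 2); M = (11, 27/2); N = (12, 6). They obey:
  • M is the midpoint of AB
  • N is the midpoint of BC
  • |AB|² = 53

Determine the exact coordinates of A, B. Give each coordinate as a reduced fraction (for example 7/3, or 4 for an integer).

A = (10, 17)
B = (12, 10)

1. B_x = 12  [B = 2·N−C = 2·(12, 6)−(12, 2)]
2. B_y = 10  [B = 2·N−C = 2·(12, 6)−(12, 2)]
   so B = (12, 10)
3. A_x = 10  [A = 2·M−B = 2·(11, 27/2)−(12, 10)]
4. A_y = 17  [A = 2·M−B = 2·(11, 27/2)−(12, 10)]
   so A = (10, 17)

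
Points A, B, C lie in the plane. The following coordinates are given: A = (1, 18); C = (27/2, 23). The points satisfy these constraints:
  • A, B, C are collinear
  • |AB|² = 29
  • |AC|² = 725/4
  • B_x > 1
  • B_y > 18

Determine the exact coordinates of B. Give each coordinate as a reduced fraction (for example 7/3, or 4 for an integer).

B = (6, 20)

1. B_x = 6  [[A, B, C are collinear ⇒ 5x-25/2y+220=0] ∩ [|B−(1, 18)|²=29]]
2. B_y = 20  [[A, B, C are collinear ⇒ 5x-25/2y+220=0] ∩ [|B−(1, 18)|²=29]]
   so B = (6, 20)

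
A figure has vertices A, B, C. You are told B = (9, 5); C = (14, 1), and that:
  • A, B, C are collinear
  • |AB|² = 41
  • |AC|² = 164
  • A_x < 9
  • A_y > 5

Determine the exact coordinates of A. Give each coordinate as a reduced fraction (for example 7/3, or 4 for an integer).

A = (4, 9)

1. A_x = 4  [[A, B, C are collinear ⇒ 4x+5y-61=0] ∩ [|A−(9, 5)|²=41]]
2. A_y = 9  [[A, B, C are collinear ⇒ 4x+5y-61=0] ∩ [|A−(9, 5)|²=41]]
   so A = (4, 9)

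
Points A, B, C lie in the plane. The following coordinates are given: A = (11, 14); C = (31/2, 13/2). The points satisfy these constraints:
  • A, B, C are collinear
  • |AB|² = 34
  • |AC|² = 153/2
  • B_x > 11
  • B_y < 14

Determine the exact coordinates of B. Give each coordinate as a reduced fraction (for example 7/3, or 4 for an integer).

B = (14, 9)

1. B_x = 14  [[A, B, C are collinear ⇒ -15/2x-9/2y+291/2=0] ∩ [|B−(11, 14)|²=34]]
2. B_y = 9  [[A, B, C are collinear ⇒ -15/2x-9/2y+291/2=0] ∩ [|B−(11, 14)|²=34]]
   so B = (14, 9)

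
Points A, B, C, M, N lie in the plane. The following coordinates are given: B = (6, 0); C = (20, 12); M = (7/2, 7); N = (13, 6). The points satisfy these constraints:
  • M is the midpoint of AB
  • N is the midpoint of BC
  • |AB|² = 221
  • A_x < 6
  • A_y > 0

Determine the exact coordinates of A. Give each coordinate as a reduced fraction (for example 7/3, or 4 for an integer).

A = (1, 14)

1. A_x = 1  [A = 2·M−B = 2·(7/2, 7)−(6, 0)]
2. A_y = 14  [A = 2·M−B = 2·(7/2, 7)−(6, 0)]
   so A = (1, 14)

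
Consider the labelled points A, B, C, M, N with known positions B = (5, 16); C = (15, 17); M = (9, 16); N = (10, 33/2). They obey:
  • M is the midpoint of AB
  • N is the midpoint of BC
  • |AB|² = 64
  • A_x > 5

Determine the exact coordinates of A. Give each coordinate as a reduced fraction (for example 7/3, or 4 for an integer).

A = (13, 16)

1. A_x = 13  [A = 2·M−B = 2·(9, 16)−(5, 16)]
2. A_y = 16  [A = 2·M−B = 2·(9, 16)−(5, 16)]
   so A = (13, 16)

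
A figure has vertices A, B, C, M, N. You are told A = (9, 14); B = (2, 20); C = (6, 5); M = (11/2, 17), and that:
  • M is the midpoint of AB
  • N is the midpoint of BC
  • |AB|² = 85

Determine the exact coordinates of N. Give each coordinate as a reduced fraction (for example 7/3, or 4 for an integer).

1. N_x = 4  [2·N = B+C = (2, 20)+(6, 5)]
2. N_y = 25/2  [2·N = B+C = (2, 20)+(6, 5)]
   so N = (4, 25/2)

N = (4, 25/2)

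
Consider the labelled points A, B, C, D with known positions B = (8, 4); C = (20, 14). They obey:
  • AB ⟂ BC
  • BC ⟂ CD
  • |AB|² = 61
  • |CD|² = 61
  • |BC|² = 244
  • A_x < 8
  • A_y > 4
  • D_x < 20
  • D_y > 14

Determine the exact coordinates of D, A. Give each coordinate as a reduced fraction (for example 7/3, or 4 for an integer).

D = (15, 20)
A = (3, 10)

1. D_x = 15  [[BC ⟂ CD ⇒ 12x+10y-380=0] ∩ [|D−(20, 14)|²=61]]
2. D_y = 20  [[BC ⟂ CD ⇒ 12x+10y-380=0] ∩ [|D−(20, 14)|²=61]]
   so D = (15, 20)
3. A_x = 3  [[AB ⟂ BC ⇒ -12x-10y+136=0] ∩ [|A−(8, 4)|²=61]]
4. A_y = 10  [[AB ⟂ BC ⇒ -12x-10y+136=0] ∩ [|A−(8, 4)|²=61]]
   so A = (3, 10)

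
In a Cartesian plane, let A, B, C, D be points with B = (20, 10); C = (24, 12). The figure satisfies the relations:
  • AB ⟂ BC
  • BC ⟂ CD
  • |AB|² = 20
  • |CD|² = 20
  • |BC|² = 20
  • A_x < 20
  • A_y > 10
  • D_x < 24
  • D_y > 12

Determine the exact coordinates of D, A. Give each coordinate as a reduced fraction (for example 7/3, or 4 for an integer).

D = (22, 16)
A = (18, 14)

1. D_x = 22  [[BC ⟂ CD ⇒ 4x+2y-120=0] ∩ [|D−(24, 12)|²=20]]
2. D_y = 16  [[BC ⟂ CD ⇒ 4x+2y-120=0] ∩ [|D−(24, 12)|²=20]]
   so D = (22, 16)
3. A_x = 18  [[AB ⟂ BC ⇒ -4x-2y+100=0] ∩ [|A−(20, 10)|²=20]]
4. A_y = 14  [[AB ⟂ BC ⇒ -4x-2y+100=0] ∩ [|A−(20, 10)|²=20]]
   so A = (18, 14)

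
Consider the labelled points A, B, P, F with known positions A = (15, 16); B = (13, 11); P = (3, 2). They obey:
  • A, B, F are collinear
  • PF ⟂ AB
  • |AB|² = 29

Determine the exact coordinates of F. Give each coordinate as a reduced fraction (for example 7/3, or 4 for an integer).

F = (247/29, -6/29)

1. F_x = 247/29  [[A, B, F are collinear ⇒ 5x-2y-43=0] ∩ [PF ⟂ AB ⇒ -2x-5y+16=0]]
2. F_y = -6/29  [[A, B, F are collinear ⇒ 5x-2y-43=0] ∩ [PF ⟂ AB ⇒ -2x-5y+16=0]]
   so F = (247/29, -6/29)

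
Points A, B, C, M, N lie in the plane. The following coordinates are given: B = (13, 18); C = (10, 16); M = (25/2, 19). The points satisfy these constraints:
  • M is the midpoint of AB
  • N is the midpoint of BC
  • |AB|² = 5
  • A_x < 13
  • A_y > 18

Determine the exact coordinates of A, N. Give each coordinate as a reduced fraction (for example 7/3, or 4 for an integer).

1. A_x = 12  [A = 2·M−B = 2·(25/2, 19)−(13, 18)]
2. A_y = 20  [A = 2·M−B = 2·(25/2, 19)−(13, 18)]
   so A = (12, 20)
3. N_x = 23/2  [2·N = B+C = (13, 18)+(10, 16)]
4. N_y = 17  [2·N = B+C = (13, 18)+(10, 16)]
   so N = (23/2, 17)

A = (12, 20)
N = (23/2, 17)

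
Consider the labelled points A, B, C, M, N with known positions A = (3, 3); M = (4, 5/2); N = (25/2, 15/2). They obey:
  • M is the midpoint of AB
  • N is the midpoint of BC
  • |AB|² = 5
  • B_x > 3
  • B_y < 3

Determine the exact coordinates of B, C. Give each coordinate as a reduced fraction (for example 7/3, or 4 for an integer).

1. B_x = 5  [B = 2·M−A = 2·(4, 5/2)−(3, 3)]
2. B_y = 2  [B = 2·M−A = 2·(4, 5/2)−(3, 3)]
   so B = (5, 2)
3. C_x = 20  [C = 2·N−B = 2·(25/2, 15/2)−(5, 2)]
4. C_y = 13  [C = 2·N−B = 2·(25/2, 15/2)−(5, 2)]
   so C = (20, 13)

B = (5, 2)
C = (20, 13)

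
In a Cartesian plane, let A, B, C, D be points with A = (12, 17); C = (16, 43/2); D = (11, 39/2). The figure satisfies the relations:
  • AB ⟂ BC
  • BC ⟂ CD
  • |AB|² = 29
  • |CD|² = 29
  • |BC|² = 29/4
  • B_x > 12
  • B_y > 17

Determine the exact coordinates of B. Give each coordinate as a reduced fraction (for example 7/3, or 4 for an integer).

1. B_x = 17  [[BC ⟂ CD ⇒ 5x+2y-123=0] ∩ [|B−(12, 17)|²=29]]
2. B_y = 19  [[BC ⟂ CD ⇒ 5x+2y-123=0] ∩ [|B−(12, 17)|²=29]]
   so B = (17, 19)

B = (17, 19)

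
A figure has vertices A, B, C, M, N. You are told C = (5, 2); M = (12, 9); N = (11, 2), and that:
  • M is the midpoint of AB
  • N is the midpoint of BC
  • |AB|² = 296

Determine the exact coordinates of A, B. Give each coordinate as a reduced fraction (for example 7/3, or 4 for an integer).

A = (7, 16)
B = (17, 2)

1. B_x = 17  [B = 2·N−C = 2·(11, 2)−(5, 2)]
2. B_y = 2  [B = 2·N−C = 2·(11, 2)−(5, 2)]
   so B = (17, 2)
3. A_x = 7  [A = 2·M−B = 2·(12, 9)−(17, 2)]
4. A_y = 16  [A = 2·M−B = 2·(12, 9)−(17, 2)]
   so A = (7, 16)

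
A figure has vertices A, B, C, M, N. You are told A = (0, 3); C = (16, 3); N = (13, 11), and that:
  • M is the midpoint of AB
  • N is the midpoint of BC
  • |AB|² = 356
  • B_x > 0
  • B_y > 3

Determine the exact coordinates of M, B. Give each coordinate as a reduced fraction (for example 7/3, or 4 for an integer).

1. B_x = 10  [B = 2·N−C = 2·(13, 11)−(16, 3)]
2. B_y = 19  [B = 2·N−C = 2·(13, 11)−(16, 3)]
   so B = (10, 19)
3. M_x = 5  [2·M = A+B = (0, 3)+(10, 19)]
4. M_y = 11  [2·M = A+B = (0, 3)+(10, 19)]
   so M = (5, 11)

M = (5, 11)
B = (10, 19)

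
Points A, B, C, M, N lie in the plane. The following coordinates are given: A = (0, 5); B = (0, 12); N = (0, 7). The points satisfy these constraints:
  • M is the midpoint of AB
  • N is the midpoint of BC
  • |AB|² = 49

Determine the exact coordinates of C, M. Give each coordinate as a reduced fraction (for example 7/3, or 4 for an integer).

1. M_x = 0  [2·M = A+B = (0, 5)+(0, 12)]
2. M_y = 17/2  [2·M = A+B = (0, 5)+(0, 12)]
   so M = (0, 17/2)
3. C_x = 0  [C = 2·N−B = 2·(0, 7)−(0, 12)]
4. C_y = 2  [C = 2·N−B = 2·(0, 7)−(0, 12)]
   so C = (0, 2)

C = (0, 2)
M = (0, 17/2)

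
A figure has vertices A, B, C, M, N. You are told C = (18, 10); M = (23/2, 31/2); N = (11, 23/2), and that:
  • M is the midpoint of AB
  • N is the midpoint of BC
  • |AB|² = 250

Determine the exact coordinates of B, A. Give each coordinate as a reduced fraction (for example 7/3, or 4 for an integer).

B = (4, 13)
A = (19, 18)

1. B_x = 4  [B = 2·N−C = 2·(11, 23/2)−(18, 10)]
2. B_y = 13  [B = 2·N−C = 2·(11, 23/2)−(18, 10)]
   so B = (4, 13)
3. A_x = 19  [A = 2·M−B = 2·(23/2, 31/2)−(4, 13)]
4. A_y = 18  [A = 2·M−B = 2·(23/2, 31/2)−(4, 13)]
   so A = (19, 18)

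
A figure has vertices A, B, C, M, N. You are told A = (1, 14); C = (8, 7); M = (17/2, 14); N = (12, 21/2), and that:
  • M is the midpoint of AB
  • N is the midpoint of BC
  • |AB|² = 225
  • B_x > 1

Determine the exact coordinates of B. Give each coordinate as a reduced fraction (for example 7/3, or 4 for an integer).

B = (16, 14)

1. B_x = 16  [B = 2·M−A = 2·(17/2, 14)−(1, 14)]
2. B_y = 14  [B = 2·M−A = 2·(17/2, 14)−(1, 14)]
   so B = (16, 14)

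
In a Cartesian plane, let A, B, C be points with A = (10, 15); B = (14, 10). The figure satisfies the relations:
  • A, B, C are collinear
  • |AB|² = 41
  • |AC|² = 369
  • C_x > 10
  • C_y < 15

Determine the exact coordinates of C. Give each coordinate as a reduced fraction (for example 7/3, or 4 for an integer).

C = (22, 0)

1. C_x = 22  [[A, B, C are collinear ⇒ 5x+4y-110=0] ∩ [|C−(10, 15)|²=369]]
2. C_y = 0  [[A, B, C are collinear ⇒ 5x+4y-110=0] ∩ [|C−(10, 15)|²=369]]
   so C = (22, 0)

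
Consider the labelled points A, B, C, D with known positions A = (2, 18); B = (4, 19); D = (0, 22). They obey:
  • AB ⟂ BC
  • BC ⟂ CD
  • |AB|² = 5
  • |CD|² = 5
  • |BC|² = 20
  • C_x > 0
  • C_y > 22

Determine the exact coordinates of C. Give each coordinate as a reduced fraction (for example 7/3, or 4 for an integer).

C = (2, 23)

1. C_x = 2  [[AB ⟂ BC ⇒ 2x+1y-27=0] ∩ [|C−(0, 22)|²=5]]
2. C_y = 23  [[AB ⟂ BC ⇒ 2x+1y-27=0] ∩ [|C−(0, 22)|²=5]]
   so C = (2, 23)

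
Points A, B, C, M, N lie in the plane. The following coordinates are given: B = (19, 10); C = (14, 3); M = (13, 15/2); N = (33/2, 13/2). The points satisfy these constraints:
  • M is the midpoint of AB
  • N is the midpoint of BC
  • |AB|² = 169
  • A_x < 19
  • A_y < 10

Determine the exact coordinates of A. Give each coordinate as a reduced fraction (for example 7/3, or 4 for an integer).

1. A_x = 7  [A = 2·M−B = 2·(13, 15/2)−(19, 10)]
2. A_y = 5  [A = 2·M−B = 2·(13, 15/2)−(19, 10)]
   so A = (7, 5)

A = (7, 5)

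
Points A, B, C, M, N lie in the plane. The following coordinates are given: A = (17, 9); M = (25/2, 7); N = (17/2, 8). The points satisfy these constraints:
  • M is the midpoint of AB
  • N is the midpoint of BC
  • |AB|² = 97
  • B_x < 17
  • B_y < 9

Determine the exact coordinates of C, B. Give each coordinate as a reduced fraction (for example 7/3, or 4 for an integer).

1. B_x = 8  [B = 2·M−A = 2·(25/2, 7)−(17, 9)]
2. B_y = 5  [B = 2·M−A = 2·(25/2, 7)−(17, 9)]
   so B = (8, 5)
3. C_x = 9  [C = 2·N−B = 2·(17/2, 8)−(8, 5)]
4. C_y = 11  [C = 2·N−B = 2·(17/2, 8)−(8, 5)]
   so C = (9, 11)

C = (9, 11)
B = (8, 5)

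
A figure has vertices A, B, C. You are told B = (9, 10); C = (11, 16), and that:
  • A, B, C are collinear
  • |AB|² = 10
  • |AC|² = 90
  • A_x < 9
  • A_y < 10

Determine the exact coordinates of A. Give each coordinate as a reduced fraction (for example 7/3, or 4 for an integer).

1. A_x = 8  [[A, B, C are collinear ⇒ -6x+2y+34=0] ∩ [|A−(9, 10)|²=10]]
2. A_y = 7  [[A, B, C are collinear ⇒ -6x+2y+34=0] ∩ [|A−(9, 10)|²=10]]
   so A = (8, 7)

A = (8, 7)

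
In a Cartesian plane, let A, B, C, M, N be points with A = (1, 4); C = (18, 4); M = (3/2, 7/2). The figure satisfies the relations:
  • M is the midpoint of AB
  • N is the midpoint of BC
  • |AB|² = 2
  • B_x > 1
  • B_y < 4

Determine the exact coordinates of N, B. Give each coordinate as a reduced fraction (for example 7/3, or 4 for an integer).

1. B_x = 2  [B = 2·M−A = 2·(3/2, 7/2)−(1, 4)]
2. B_y = 3  [B = 2·M−A = 2·(3/2, 7/2)−(1, 4)]
   so B = (2, 3)
3. N_x = 10  [2·N = B+C = (2, 3)+(18, 4)]
4. N_y = 7/2  [2·N = B+C = (2, 3)+(18, 4)]
   so N = (10, 7/2)

N = (10, 7/2)
B = (2, 3)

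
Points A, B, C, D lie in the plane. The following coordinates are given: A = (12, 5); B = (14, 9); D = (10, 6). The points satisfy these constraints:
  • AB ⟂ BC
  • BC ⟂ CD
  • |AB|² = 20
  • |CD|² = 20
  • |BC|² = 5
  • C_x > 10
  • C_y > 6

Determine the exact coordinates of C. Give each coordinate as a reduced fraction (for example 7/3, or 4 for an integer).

C = (12, 10)

1. C_x = 12  [[AB ⟂ BC ⇒ 2x+4y-64=0] ∩ [|C−(10, 6)|²=20]]
2. C_y = 10  [[AB ⟂ BC ⇒ 2x+4y-64=0] ∩ [|C−(10, 6)|²=20]]
   so C = (12, 10)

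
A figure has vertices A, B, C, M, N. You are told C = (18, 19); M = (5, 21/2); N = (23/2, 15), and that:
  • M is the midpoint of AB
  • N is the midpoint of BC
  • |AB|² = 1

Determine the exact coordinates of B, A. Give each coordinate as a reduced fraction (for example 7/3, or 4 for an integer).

B = (5, 11)
A = (5, 10)

1. B_x = 5  [B = 2·N−C = 2·(23/2, 15)−(18, 19)]
2. B_y = 11  [B = 2·N−C = 2·(23/2, 15)−(18, 19)]
   so B = (5, 11)
3. A_x = 5  [A = 2·M−B = 2·(5, 21/2)−(5, 11)]
4. A_y = 10  [A = 2·M−B = 2·(5, 21/2)−(5, 11)]
   so A = (5, 10)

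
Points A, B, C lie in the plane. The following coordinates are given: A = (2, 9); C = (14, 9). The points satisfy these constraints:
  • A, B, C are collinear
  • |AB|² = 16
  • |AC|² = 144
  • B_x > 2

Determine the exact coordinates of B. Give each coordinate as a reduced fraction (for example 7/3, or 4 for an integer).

B = (6, 9)

1. B_x = 6  [[A, B, C are collinear ⇒ -12y+108=0] ∩ [|B−(2, 9)|²=16]]
2. B_y = 9  [[A, B, C are collinear ⇒ -12y+108=0] ∩ [|B−(2, 9)|²=16]]
   so B = (6, 9)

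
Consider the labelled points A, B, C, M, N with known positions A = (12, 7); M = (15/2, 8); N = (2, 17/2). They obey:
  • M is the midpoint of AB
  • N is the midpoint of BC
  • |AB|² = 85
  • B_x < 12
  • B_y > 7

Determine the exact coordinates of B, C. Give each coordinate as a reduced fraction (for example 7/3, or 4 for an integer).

1. B_x = 3  [B = 2·M−A = 2·(15/2, 8)−(12, 7)]
2. B_y = 9  [B = 2·M−A = 2·(15/2, 8)−(12, 7)]
   so B = (3, 9)
3. C_x = 1  [C = 2·N−B = 2·(2, 17/2)−(3, 9)]
4. C_y = 8  [C = 2·N−B = 2·(2, 17/2)−(3, 9)]
   so C = (1, 8)

B = (3, 9)
C = (1, 8)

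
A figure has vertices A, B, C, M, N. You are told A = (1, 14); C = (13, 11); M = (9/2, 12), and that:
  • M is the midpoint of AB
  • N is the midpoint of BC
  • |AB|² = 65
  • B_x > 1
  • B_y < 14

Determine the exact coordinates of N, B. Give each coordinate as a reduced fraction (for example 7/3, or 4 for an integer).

N = (21/2, 21/2)
B = (8, 10)

1. B_x = 8  [B = 2·M−A = 2·(9/2, 12)−(1, 14)]
2. B_y = 10  [B = 2·M−A = 2·(9/2, 12)−(1, 14)]
   so B = (8, 10)
3. N_x = 21/2  [2·N = B+C = (8, 10)+(13, 11)]
4. N_y = 21/2  [2·N = B+C = (8, 10)+(13, 11)]
   so N = (21/2, 21/2)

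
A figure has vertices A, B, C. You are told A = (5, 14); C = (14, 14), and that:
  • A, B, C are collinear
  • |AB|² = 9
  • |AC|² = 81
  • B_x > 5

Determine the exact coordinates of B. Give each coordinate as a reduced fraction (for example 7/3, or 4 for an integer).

B = (8, 14)

1. B_x = 8  [[A, B, C are collinear ⇒ -9y+126=0] ∩ [|B−(5, 14)|²=9]]
2. B_y = 14  [[A, B, C are collinear ⇒ -9y+126=0] ∩ [|B−(5, 14)|²=9]]
   so B = (8, 14)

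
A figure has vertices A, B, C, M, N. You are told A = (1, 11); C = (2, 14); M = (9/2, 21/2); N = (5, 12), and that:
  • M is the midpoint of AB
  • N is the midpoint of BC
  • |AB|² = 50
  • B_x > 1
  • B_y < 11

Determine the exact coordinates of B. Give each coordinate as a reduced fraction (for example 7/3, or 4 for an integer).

B = (8, 10)

1. B_x = 8  [B = 2·M−A = 2·(9/2, 21/2)−(1, 11)]
2. B_y = 10  [B = 2·M−A = 2·(9/2, 21/2)−(1, 11)]
   so B = (8, 10)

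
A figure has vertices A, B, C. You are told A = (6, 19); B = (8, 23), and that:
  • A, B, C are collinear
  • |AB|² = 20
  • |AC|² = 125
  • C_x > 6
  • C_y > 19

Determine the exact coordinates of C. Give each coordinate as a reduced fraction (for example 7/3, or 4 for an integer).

C = (11, 29)

1. C_x = 11  [[A, B, C are collinear ⇒ -4x+2y-14=0] ∩ [|C−(6, 19)|²=125]]
2. C_y = 29  [[A, B, C are collinear ⇒ -4x+2y-14=0] ∩ [|C−(6, 19)|²=125]]
   so C = (11, 29)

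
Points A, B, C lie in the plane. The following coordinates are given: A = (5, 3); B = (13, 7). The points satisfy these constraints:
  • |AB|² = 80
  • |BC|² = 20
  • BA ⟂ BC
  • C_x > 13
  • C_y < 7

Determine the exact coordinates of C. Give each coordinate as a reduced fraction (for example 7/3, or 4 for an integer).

C = (15, 3)

1. C_x = 15  [[BA ⟂ BC ⇒ -8x-4y+132=0] ∩ [|C−(13, 7)|²=20]]
2. C_y = 3  [[BA ⟂ BC ⇒ -8x-4y+132=0] ∩ [|C−(13, 7)|²=20]]
   so C = (15, 3)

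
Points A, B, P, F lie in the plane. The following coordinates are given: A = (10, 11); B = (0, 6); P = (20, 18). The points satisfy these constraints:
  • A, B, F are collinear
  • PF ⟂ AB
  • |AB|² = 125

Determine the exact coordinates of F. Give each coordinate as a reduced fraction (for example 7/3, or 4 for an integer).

F = (104/5, 82/5)

1. F_x = 104/5  [[A, B, F are collinear ⇒ 5x-10y+60=0] ∩ [PF ⟂ AB ⇒ -10x-5y+290=0]]
2. F_y = 82/5  [[A, B, F are collinear ⇒ 5x-10y+60=0] ∩ [PF ⟂ AB ⇒ -10x-5y+290=0]]
   so F = (104/5, 82/5)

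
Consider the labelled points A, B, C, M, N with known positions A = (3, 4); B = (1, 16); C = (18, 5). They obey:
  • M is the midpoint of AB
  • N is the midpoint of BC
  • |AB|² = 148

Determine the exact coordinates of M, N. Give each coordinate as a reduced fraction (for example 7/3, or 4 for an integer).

1. M_x = 2  [2·M = A+B = (3, 4)+(1, 16)]
2. M_y = 10  [2·M = A+B = (3, 4)+(1, 16)]
   so M = (2, 10)
3. N_x = 19/2  [2·N = B+C = (1, 16)+(18, 5)]
4. N_y = 21/2  [2·N = B+C = (1, 16)+(18, 5)]
   so N = (19/2, 21/2)

M = (2, 10)
N = (19/2, 21/2)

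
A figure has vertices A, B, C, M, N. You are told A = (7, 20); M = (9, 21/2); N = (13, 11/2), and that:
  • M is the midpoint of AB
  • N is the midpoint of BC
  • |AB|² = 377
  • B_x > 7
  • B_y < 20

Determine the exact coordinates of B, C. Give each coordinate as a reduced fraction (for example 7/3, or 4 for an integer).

B = (11, 1)
C = (15, 10)

1. B_x = 11  [B = 2·M−A = 2·(9, 21/2)−(7, 20)]
2. B_y = 1  [B = 2·M−A = 2·(9, 21/2)−(7, 20)]
   so B = (11, 1)
3. C_x = 15  [C = 2·N−B = 2·(13, 11/2)−(11, 1)]
4. C_y = 10  [C = 2·N−B = 2·(13, 11/2)−(11, 1)]
   so C = (15, 10)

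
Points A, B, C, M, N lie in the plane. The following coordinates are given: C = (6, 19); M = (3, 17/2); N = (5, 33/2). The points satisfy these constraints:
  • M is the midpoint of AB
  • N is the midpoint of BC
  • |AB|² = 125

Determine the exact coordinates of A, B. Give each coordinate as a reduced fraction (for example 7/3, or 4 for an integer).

A = (2, 3)
B = (4, 14)

1. B_x = 4  [B = 2·N−C = 2·(5, 33/2)−(6, 19)]
2. B_y = 14  [B = 2·N−C = 2·(5, 33/2)−(6, 19)]
   so B = (4, 14)
3. A_x = 2  [A = 2·M−B = 2·(3, 17/2)−(4, 14)]
4. A_y = 3  [A = 2·M−B = 2·(3, 17/2)−(4, 14)]
   so A = (2, 3)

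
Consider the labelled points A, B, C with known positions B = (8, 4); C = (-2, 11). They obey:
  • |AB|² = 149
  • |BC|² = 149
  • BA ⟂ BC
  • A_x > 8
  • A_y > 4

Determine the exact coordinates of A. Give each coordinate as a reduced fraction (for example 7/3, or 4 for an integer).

A = (15, 14)

1. A_x = 15  [[BA ⟂ BC ⇒ -10x+7y+52=0] ∩ [|A−(8, 4)|²=149]]
2. A_y = 14  [[BA ⟂ BC ⇒ -10x+7y+52=0] ∩ [|A−(8, 4)|²=149]]
   so A = (15, 14)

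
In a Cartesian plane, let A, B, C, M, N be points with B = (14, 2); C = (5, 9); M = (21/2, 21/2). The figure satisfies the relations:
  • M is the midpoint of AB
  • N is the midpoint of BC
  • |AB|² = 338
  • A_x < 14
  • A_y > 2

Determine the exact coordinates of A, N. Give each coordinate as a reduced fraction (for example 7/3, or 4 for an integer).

1. A_x = 7  [A = 2·M−B = 2·(21/2, 21/2)−(14, 2)]
2. A_y = 19  [A = 2·M−B = 2·(21/2, 21/2)−(14, 2)]
   so A = (7, 19)
3. N_x = 19/2  [2·N = B+C = (14, 2)+(5, 9)]
4. N_y = 11/2  [2·N = B+C = (14, 2)+(5, 9)]
   so N = (19/2, 11/2)

A = (7, 19)
N = (19/2, 11/2)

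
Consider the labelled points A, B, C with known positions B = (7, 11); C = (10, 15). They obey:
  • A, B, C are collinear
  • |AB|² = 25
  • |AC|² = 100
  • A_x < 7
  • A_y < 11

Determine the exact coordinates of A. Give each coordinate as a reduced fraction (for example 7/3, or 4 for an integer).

A = (4, 7)

1. A_x = 4  [[A, B, C are collinear ⇒ -4x+3y-5=0] ∩ [|A−(7, 11)|²=25]]
2. A_y = 7  [[A, B, C are collinear ⇒ -4x+3y-5=0] ∩ [|A−(7, 11)|²=25]]
   so A = (4, 7)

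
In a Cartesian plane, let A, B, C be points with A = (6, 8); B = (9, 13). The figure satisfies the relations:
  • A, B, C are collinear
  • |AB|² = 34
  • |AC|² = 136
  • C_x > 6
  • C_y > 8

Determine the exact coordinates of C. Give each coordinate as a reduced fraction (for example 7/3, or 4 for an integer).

C = (12, 18)

1. C_x = 12  [[A, B, C are collinear ⇒ -5x+3y+6=0] ∩ [|C−(6, 8)|²=136]]
2. C_y = 18  [[A, B, C are collinear ⇒ -5x+3y+6=0] ∩ [|C−(6, 8)|²=136]]
   so C = (12, 18)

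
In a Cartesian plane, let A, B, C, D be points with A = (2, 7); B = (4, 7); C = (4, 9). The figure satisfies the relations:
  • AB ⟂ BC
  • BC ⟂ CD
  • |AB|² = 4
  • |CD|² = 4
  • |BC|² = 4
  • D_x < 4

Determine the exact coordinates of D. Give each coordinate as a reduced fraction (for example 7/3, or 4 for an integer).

D = (2, 9)

1. D_x = 2  [[BC ⟂ CD ⇒ 2y-18=0] ∩ [|D−(4, 9)|²=4]]
2. D_y = 9  [[BC ⟂ CD ⇒ 2y-18=0] ∩ [|D−(4, 9)|²=4]]
   so D = (2, 9)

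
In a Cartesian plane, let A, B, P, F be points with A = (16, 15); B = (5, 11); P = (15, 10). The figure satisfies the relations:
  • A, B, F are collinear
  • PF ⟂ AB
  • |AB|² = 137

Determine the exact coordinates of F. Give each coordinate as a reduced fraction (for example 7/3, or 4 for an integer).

1. F_x = 1851/137  [[A, B, F are collinear ⇒ 4x-11y+101=0] ∩ [PF ⟂ AB ⇒ -11x-4y+205=0]]
2. F_y = 1931/137  [[A, B, F are collinear ⇒ 4x-11y+101=0] ∩ [PF ⟂ AB ⇒ -11x-4y+205=0]]
   so F = (1851/137, 1931/137)

F = (1851/137, 1931/137)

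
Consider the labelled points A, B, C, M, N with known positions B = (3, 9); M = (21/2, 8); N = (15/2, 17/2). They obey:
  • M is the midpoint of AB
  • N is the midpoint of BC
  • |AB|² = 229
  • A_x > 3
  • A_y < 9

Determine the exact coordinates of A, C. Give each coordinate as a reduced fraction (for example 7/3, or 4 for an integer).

1. A_x = 18  [A = 2·M−B = 2·(21/2, 8)−(3, 9)]
2. A_y = 7  [A = 2·M−B = 2·(21/2, 8)−(3, 9)]
   so A = (18, 7)
3. C_x = 12  [C = 2·N−B = 2·(15/2, 17/2)−(3, 9)]
4. C_y = 8  [C = 2·N−B = 2·(15/2, 17/2)−(3, 9)]
   so C = (12, 8)

A = (18, 7)
C = (12, 8)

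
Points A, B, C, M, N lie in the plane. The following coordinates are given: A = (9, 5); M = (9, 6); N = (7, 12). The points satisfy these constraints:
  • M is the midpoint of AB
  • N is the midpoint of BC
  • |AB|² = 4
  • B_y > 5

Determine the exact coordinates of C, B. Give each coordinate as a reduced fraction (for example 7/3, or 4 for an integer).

1. B_x = 9  [B = 2·M−A = 2·(9, 6)−(9, 5)]
2. B_y = 7  [B = 2·M−A = 2·(9, 6)−(9, 5)]
   so B = (9, 7)
3. C_x = 5  [C = 2·N−B = 2·(7, 12)−(9, 7)]
4. C_y = 17  [C = 2·N−B = 2·(7, 12)−(9, 7)]
   so C = (5, 17)

C = (5, 17)
B = (9, 7)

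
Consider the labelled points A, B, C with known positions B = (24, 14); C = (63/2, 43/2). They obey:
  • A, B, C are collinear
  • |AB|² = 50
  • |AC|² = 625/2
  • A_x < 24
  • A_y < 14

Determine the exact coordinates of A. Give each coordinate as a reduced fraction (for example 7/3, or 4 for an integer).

1. A_x = 19  [[A, B, C are collinear ⇒ -15/2x+15/2y+75=0] ∩ [|A−(24, 14)|²=50]]
2. A_y = 9  [[A, B, C are collinear ⇒ -15/2x+15/2y+75=0] ∩ [|A−(24, 14)|²=50]]
   so A = (19, 9)

A = (19, 9)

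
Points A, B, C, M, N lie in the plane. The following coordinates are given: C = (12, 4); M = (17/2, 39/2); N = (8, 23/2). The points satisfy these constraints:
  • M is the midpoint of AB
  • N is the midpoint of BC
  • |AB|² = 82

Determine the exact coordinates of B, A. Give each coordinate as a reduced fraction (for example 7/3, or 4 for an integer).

B = (4, 19)
A = (13, 20)

1. B_x = 4  [B = 2·N−C = 2·(8, 23/2)−(12, 4)]
2. B_y = 19  [B = 2·N−C = 2·(8, 23/2)−(12, 4)]
   so B = (4, 19)
3. A_x = 13  [A = 2·M−B = 2·(17/2, 39/2)−(4, 19)]
4. A_y = 20  [A = 2·M−B = 2·(17/2, 39/2)−(4, 19)]
   so A = (13, 20)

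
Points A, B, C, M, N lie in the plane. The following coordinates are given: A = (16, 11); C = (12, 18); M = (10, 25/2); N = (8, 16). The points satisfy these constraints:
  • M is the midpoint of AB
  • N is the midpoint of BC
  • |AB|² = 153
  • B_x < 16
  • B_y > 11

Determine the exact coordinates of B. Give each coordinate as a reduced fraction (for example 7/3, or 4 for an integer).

1. B_x = 4  [B = 2·M−A = 2·(10, 25/2)−(16, 11)]
2. B_y = 14  [B = 2·M−A = 2·(10, 25/2)−(16, 11)]
   so B = (4, 14)

B = (4, 14)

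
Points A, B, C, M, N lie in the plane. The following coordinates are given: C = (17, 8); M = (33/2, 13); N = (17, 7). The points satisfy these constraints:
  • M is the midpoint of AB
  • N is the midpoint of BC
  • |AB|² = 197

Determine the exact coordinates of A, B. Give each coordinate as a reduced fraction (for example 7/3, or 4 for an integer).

A = (16, 20)
B = (17, 6)

1. B_x = 17  [B = 2·N−C = 2·(17, 7)−(17, 8)]
2. B_y = 6  [B = 2·N−C = 2·(17, 7)−(17, 8)]
   so B = (17, 6)
3. A_x = 16  [A = 2·M−B = 2·(33/2, 13)−(17, 6)]
4. A_y = 20  [A = 2·M−B = 2·(33/2, 13)−(17, 6)]
   so A = (16, 20)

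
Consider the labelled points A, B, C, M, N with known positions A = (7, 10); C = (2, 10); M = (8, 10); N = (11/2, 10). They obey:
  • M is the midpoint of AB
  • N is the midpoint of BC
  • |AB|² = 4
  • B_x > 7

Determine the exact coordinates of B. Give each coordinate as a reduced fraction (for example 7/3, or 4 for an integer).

B = (9, 10)

1. B_x = 9  [B = 2·M−A = 2·(8, 10)−(7, 10)]
2. B_y = 10  [B = 2·M−A = 2·(8, 10)−(7, 10)]
   so B = (9, 10)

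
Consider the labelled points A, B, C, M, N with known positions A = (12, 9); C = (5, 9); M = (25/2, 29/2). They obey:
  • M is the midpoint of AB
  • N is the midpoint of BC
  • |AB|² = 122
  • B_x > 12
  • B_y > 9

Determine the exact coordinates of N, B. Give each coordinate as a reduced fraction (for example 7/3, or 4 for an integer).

N = (9, 29/2)
B = (13, 20)

1. B_x = 13  [B = 2·M−A = 2·(25/2, 29/2)−(12, 9)]
2. B_y = 20  [B = 2·M−A = 2·(25/2, 29/2)−(12, 9)]
   so B = (13, 20)
3. N_x = 9  [2·N = B+C = (13, 20)+(5, 9)]
4. N_y = 29/2  [2·N = B+C = (13, 20)+(5, 9)]
   so N = (9, 29/2)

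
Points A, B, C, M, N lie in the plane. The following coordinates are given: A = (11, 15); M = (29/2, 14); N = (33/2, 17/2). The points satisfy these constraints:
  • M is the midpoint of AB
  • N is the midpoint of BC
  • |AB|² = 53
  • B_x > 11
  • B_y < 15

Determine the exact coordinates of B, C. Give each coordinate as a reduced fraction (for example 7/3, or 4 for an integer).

B = (18, 13)
C = (15, 4)

1. B_x = 18  [B = 2·M−A = 2·(29/2, 14)−(11, 15)]
2. B_y = 13  [B = 2·M−A = 2·(29/2, 14)−(11, 15)]
   so B = (18, 13)
3. C_x = 15  [C = 2·N−B = 2·(33/2, 17/2)−(18, 13)]
4. C_y = 4  [C = 2·N−B = 2·(33/2, 17/2)−(18, 13)]
   so C = (15, 4)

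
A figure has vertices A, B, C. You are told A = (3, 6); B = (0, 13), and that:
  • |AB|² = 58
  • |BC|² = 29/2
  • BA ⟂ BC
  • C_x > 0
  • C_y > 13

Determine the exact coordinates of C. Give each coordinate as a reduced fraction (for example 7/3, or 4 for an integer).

1. C_x = 7/2  [[BA ⟂ BC ⇒ 3x-7y+91=0] ∩ [|C−(0, 13)|²=29/2]]
2. C_y = 29/2  [[BA ⟂ BC ⇒ 3x-7y+91=0] ∩ [|C−(0, 13)|²=29/2]]
   so C = (7/2, 29/2)

C = (7/2, 29/2)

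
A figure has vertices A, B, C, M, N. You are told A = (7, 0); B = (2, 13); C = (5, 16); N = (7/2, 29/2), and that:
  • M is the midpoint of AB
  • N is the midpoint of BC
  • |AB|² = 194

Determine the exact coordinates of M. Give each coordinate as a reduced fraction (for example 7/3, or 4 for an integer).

M = (9/2, 13/2)

1. M_x = 9/2  [2·M = A+B = (7, 0)+(2, 13)]
2. M_y = 13/2  [2·M = A+B = (7, 0)+(2, 13)]
   so M = (9/2, 13/2)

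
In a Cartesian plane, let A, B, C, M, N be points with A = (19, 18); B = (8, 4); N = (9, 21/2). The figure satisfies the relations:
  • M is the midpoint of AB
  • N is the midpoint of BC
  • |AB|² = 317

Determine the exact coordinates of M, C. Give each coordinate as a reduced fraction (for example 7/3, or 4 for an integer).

M = (27/2, 11)
C = (10, 17)

1. M_x = 27/2  [2·M = A+B = (19, 18)+(8, 4)]
2. M_y = 11  [2·M = A+B = (19, 18)+(8, 4)]
   so M = (27/2, 11)
3. C_x = 10  [C = 2·N−B = 2·(9, 21/2)−(8, 4)]
4. C_y = 17  [C = 2·N−B = 2·(9, 21/2)−(8, 4)]
   so C = (10, 17)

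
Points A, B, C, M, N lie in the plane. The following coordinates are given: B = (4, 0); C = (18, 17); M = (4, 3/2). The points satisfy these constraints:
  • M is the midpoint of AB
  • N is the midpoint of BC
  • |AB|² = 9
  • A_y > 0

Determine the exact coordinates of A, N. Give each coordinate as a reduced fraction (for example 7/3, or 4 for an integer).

1. A_x = 4  [A = 2·M−B = 2·(4, 3/2)−(4, 0)]
2. A_y = 3  [A = 2·M−B = 2·(4, 3/2)−(4, 0)]
   so A = (4, 3)
3. N_x = 11  [2·N = B+C = (4, 0)+(18, 17)]
4. N_y = 17/2  [2·N = B+C = (4, 0)+(18, 17)]
   so N = (11, 17/2)

A = (4, 3)
N = (11, 17/2)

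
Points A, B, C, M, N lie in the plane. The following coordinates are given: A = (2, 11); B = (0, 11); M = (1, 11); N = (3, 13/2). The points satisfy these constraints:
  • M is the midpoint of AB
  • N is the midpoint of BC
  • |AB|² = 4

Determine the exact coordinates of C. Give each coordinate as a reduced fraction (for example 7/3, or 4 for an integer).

1. C_x = 6  [C = 2·N−B = 2·(3, 13/2)−(0, 11)]
2. C_y = 2  [C = 2·N−B = 2·(3, 13/2)−(0, 11)]
   so C = (6, 2)

C = (6, 2)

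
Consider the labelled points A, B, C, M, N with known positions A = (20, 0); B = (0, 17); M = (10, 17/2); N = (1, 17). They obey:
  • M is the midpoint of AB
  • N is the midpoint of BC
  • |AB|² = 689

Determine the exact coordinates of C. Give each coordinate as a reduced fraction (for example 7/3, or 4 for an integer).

1. C_x = 2  [C = 2·N−B = 2·(1, 17)−(0, 17)]
2. C_y = 17  [C = 2·N−B = 2·(1, 17)−(0, 17)]
   so C = (2, 17)

C = (2, 17)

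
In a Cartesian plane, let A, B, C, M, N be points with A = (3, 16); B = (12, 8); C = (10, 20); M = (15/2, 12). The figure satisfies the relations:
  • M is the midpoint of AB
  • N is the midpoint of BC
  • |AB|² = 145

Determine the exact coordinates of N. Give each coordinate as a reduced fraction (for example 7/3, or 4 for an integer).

1. N_x = 11  [2·N = B+C = (12, 8)+(10, 20)]
2. N_y = 14  [2·N = B+C = (12, 8)+(10, 20)]
   so N = (11, 14)

N = (11, 14)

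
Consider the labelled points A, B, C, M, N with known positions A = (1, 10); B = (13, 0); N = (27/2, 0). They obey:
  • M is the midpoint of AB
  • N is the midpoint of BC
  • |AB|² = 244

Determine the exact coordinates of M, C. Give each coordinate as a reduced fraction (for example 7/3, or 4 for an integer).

1. M_x = 7  [2·M = A+B = (1, 10)+(13, 0)]
2. M_y = 5  [2·M = A+B = (1, 10)+(13, 0)]
   so M = (7, 5)
3. C_x = 14  [C = 2·N−B = 2·(27/2, 0)−(13, 0)]
4. C_y = 0  [C = 2·N−B = 2·(27/2, 0)−(13, 0)]
   so C = (14, 0)

M = (7, 5)
C = (14, 0)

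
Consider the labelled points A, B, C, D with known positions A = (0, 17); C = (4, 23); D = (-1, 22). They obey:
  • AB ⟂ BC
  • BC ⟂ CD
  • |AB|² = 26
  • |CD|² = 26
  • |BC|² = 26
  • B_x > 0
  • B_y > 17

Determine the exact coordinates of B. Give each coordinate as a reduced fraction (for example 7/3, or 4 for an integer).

B = (5, 18)

1. B_x = 5  [[BC ⟂ CD ⇒ 5x+1y-43=0] ∩ [|B−(0, 17)|²=26]]
2. B_y = 18  [[BC ⟂ CD ⇒ 5x+1y-43=0] ∩ [|B−(0, 17)|²=26]]
   so B = (5, 18)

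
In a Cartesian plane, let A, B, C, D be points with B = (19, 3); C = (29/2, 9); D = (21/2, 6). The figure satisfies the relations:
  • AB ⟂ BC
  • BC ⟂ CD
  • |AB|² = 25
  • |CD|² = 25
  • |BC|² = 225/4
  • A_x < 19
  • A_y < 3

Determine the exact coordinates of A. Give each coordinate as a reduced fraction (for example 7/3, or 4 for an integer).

A = (15, 0)

1. A_x = 15  [[AB ⟂ BC ⇒ 9/2x-6y-135/2=0] ∩ [|A−(19, 3)|²=25]]
2. A_y = 0  [[AB ⟂ BC ⇒ 9/2x-6y-135/2=0] ∩ [|A−(19, 3)|²=25]]
   so A = (15, 0)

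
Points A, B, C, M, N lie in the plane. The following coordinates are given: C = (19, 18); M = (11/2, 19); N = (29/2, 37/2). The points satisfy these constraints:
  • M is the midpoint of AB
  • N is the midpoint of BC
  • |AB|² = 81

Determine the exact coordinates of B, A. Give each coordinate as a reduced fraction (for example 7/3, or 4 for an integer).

1. B_x = 10  [B = 2·N−C = 2·(29/2, 37/2)−(19, 18)]
2. B_y = 19  [B = 2·N−C = 2·(29/2, 37/2)−(19, 18)]
   so B = (10, 19)
3. A_x = 1  [A = 2·M−B = 2·(11/2, 19)−(10, 19)]
4. A_y = 19  [A = 2·M−B = 2·(11/2, 19)−(10, 19)]
   so A = (1, 19)

B = (10, 19)
A = (1, 19)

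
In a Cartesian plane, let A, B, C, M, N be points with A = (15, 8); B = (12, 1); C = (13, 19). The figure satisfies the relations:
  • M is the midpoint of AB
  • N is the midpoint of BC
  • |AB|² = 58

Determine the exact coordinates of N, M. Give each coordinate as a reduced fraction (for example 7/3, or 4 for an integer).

1. M_x = 27/2  [2·M = A+B = (15, 8)+(12, 1)]
2. M_y = 9/2  [2·M = A+B = (15, 8)+(12, 1)]
   so M = (27/2, 9/2)
3. N_x = 25/2  [2·N = B+C = (12, 1)+(13, 19)]
4. N_y = 10  [2·N = B+C = (12, 1)+(13, 19)]
   so N = (25/2, 10)

N = (25/2, 10)
M = (27/2, 9/2)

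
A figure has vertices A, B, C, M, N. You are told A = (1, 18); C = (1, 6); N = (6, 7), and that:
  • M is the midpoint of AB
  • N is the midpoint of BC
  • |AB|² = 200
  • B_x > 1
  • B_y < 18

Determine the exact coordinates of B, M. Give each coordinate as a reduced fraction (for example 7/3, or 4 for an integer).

1. B_x = 11  [B = 2·N−C = 2·(6, 7)−(1, 6)]
2. B_y = 8  [B = 2·N−C = 2·(6, 7)−(1, 6)]
   so B = (11, 8)
3. M_x = 6  [2·M = A+B = (1, 18)+(11, 8)]
4. M_y = 13  [2·M = A+B = (1, 18)+(11, 8)]
   so M = (6, 13)

B = (11, 8)
M = (6, 13)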